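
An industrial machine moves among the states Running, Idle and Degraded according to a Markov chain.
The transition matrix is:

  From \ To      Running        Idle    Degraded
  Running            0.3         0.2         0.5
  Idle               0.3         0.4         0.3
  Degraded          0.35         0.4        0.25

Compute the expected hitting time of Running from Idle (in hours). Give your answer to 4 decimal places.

Let t(s) be the expected number of hours to first reach Running from state s, with t(Running) = 0. Conditioning on the first hour:
t(Idle) = 1 + 0.4·t(Idle) + 0.3·t(Degraded)
t(Degraded) = 1 + 0.4·t(Idle) + 0.25·t(Degraded)
Solving: t(Idle) = 3.1818, t(Degraded) = 3.0303.
Expected hours from Idle to Running: 3.1818.

3.1818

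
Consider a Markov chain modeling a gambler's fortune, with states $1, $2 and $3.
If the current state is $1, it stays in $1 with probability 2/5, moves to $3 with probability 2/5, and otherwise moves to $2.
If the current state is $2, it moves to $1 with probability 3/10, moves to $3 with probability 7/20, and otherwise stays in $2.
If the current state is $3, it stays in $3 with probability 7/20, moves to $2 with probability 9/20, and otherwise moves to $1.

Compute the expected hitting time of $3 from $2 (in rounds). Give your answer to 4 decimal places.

Let t(s) be the expected number of rounds to first reach $3 from state s, with t($3) = 0. Conditioning on the first round:
t($1) = 1 + 0.4·t($1) + 0.2·t($2)
t($2) = 1 + 0.3·t($1) + 0.35·t($2)
Solving: t($1) = 2.5758, t($2) = 2.7273.
Expected rounds from $2 to $3: 2.7273.

2.7273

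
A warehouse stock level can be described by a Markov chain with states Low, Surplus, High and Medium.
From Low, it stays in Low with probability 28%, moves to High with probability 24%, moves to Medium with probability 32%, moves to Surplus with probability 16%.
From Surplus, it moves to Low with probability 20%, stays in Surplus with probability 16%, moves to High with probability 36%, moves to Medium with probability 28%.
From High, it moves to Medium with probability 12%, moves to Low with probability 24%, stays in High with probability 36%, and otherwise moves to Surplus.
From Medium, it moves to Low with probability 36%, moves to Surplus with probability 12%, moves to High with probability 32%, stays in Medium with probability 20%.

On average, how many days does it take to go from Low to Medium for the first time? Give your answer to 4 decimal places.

3.9640

Let t(s) be the expected number of days to first reach Medium from state s, with t(Medium) = 0. Conditioning on the first day:
t(Low) = 1 + 0.28·t(Low) + 0.16·t(Surplus) + 0.24·t(High)
t(Surplus) = 1 + 0.2·t(Low) + 0.16·t(Surplus) + 0.36·t(High)
t(High) = 1 + 0.24·t(Low) + 0.28·t(Surplus) + 0.36·t(High)
Solving: t(Low) = 3.9640, t(Surplus) = 4.2351, t(High) = 4.9018.
Expected days from Low to Medium: 3.9640.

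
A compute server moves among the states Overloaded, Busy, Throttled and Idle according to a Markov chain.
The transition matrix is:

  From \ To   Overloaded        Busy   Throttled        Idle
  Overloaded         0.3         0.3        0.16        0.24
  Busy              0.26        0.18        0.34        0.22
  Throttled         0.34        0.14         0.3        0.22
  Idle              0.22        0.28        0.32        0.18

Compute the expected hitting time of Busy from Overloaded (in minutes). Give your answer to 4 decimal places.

Let t(s) be the expected number of minutes to first reach Busy from state s, with t(Busy) = 0. Conditioning on the first minute:
t(Overloaded) = 1 + 0.3·t(Overloaded) + 0.16·t(Throttled) + 0.24·t(Idle)
t(Throttled) = 1 + 0.34·t(Overloaded) + 0.3·t(Throttled) + 0.22·t(Idle)
t(Idle) = 1 + 0.22·t(Overloaded) + 0.32·t(Throttled) + 0.18·t(Idle)
Solving: t(Overloaded) = 3.8584, t(Throttled) = 4.5720, t(Idle) = 4.0389.
Expected minutes from Overloaded to Busy: 3.8584.

3.8584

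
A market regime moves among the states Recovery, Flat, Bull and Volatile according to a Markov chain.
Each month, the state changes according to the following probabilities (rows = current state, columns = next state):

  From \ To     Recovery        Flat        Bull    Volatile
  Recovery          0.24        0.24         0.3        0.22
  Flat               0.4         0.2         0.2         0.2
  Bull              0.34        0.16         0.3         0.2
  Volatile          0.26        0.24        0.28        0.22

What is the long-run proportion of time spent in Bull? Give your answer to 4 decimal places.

Let the stationary distribution be π with π = πP and π_1 + π_2 + π_3 + π_4 = 1.
π_1 = 0.24·π_1 + 0.4·π_2 + 0.34·π_3 + 0.26·π_4
π_2 = 0.24·π_1 + 0.2·π_2 + 0.16·π_3 + 0.24·π_4
π_3 = 0.3·π_1 + 0.2·π_2 + 0.3·π_3 + 0.28·π_4
Solving with the normalization constraint gives π = (0.3052, 0.2096, 0.2748, 0.2103).
So the stationary probability of Bull is 0.2748.

0.2748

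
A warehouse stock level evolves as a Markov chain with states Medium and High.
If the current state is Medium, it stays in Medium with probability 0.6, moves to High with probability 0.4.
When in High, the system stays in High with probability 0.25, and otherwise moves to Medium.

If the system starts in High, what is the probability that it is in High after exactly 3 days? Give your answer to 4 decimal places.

0.3456

Propagate the distribution vector 3 days from High.
After 0 days: (0.0000, 1.0000)
After 1 day: (0.7500, 0.2500)
After 2 days: (0.6375, 0.3625)
After 3 days: (0.6544, 0.3456)
P(in High after 3 days) = 0.3456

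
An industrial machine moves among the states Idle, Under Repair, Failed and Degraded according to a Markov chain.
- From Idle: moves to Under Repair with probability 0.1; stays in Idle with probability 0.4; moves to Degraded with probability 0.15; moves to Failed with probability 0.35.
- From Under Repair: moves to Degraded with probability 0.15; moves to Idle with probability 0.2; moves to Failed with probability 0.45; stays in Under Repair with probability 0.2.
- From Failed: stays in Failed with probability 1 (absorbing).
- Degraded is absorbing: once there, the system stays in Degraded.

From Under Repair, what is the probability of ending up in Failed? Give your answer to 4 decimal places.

0.7391

Let h(s) be the probability of absorption at Failed starting from transient state s. Then h(Failed) = 1 and h(Degraded) = 0. By first-step analysis:
h(Idle) = 0.4·h(Idle) + 0.1·h(Under Repair) + 0.35·1 + 0.15·0
h(Under Repair) = 0.2·h(Idle) + 0.2·h(Under Repair) + 0.45·1 + 0.15·0
Solving: h(Idle) = 0.7065, h(Under Repair) = 0.7391.
Starting from Under Repair, the probability is 0.7391.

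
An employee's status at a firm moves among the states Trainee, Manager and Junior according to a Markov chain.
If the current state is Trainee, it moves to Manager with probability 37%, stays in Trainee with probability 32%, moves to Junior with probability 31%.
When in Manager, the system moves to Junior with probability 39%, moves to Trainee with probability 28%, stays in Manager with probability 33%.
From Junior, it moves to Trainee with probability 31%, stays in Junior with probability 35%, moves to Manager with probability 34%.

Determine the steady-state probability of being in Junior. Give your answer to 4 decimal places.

Let the stationary distribution be π with π = πP and π_1 + π_2 + π_3 = 1.
π_1 = 0.32·π_1 + 0.28·π_2 + 0.31·π_3
π_2 = 0.37·π_1 + 0.33·π_2 + 0.34·π_3
Solving with the normalization constraint gives π = (0.3027, 0.3456, 0.3517).
So the stationary probability of Junior is 0.3517.

0.3517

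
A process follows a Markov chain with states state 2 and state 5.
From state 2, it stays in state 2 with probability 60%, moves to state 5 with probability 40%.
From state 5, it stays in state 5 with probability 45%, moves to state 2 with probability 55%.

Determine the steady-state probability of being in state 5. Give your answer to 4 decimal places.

Let the stationary distribution be π with π = πP and π_1 + π_2 = 1.
π_1 = 0.6·π_1 + 0.55·π_2
Solving with the normalization constraint gives π = (0.5789, 0.4211).
So the stationary probability of state 5 is 0.4211.

0.4211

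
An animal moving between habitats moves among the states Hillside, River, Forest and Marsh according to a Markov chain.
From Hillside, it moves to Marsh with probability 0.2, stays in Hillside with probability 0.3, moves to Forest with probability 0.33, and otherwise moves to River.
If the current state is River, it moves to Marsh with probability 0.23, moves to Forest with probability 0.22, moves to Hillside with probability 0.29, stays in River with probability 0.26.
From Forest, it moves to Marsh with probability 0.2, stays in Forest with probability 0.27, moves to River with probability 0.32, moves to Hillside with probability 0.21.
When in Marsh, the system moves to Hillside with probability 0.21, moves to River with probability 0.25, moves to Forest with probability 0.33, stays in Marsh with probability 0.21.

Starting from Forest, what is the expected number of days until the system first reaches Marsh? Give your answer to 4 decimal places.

4.8082

Let t(s) be the expected number of days to first reach Marsh from state s, with t(Marsh) = 0. Conditioning on the first day:
t(Hillside) = 1 + 0.3·t(Hillside) + 0.17·t(River) + 0.33·t(Forest)
t(River) = 1 + 0.29·t(Hillside) + 0.26·t(River) + 0.22·t(Forest)
t(Forest) = 1 + 0.21·t(Hillside) + 0.32·t(River) + 0.27·t(Forest)
Solving: t(Hillside) = 4.8304, t(River) = 4.6738, t(Forest) = 4.8082.
Expected days from Forest to Marsh: 4.8082.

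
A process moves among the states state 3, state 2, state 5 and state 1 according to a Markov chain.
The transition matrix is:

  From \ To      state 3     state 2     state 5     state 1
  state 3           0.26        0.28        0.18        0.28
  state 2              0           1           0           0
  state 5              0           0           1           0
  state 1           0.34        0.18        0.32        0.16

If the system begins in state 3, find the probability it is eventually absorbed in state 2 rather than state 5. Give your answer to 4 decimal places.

0.5426

Let h(s) be the probability of absorption at state 2 starting from transient state s. Then h(state 2) = 1 and h(state 5) = 0. By first-step analysis:
h(state 3) = 0.26·h(state 3) + 0.28·1 + 0.18·0 + 0.28·h(state 1)
h(state 1) = 0.34·h(state 3) + 0.18·1 + 0.32·0 + 0.16·h(state 1)
Solving: h(state 3) = 0.5426, h(state 1) = 0.4339.
Starting from state 3, the probability is 0.5426.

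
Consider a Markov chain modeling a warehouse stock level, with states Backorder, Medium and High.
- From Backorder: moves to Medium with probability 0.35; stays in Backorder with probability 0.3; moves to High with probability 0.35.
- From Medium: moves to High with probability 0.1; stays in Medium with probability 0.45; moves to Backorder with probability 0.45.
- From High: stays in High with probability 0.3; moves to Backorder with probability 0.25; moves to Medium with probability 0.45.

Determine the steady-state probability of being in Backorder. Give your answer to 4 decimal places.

Let the stationary distribution be π with π = πP and π_1 + π_2 + π_3 = 1.
π_1 = 0.3·π_1 + 0.45·π_2 + 0.25·π_3
π_2 = 0.35·π_1 + 0.45·π_2 + 0.45·π_3
Solving with the normalization constraint gives π = (0.3505, 0.4149, 0.2345).
So the stationary probability of Backorder is 0.3505.

0.3505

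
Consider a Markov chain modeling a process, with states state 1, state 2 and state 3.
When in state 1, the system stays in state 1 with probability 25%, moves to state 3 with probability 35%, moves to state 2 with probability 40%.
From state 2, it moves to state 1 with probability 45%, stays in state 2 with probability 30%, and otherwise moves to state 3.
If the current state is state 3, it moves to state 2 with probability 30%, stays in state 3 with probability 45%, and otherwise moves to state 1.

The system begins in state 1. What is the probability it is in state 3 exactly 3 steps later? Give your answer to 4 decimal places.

Propagate the distribution vector 3 steps from state 1.
After 0 steps: (1.0000, 0.0000, 0.0000)
After 1 step: (0.2500, 0.4000, 0.3500)
After 2 steps: (0.3300, 0.3250, 0.3450)
After 3 steps: (0.3150, 0.3330, 0.3520)
P(in state 3 after 3 steps) = 0.3520

0.3520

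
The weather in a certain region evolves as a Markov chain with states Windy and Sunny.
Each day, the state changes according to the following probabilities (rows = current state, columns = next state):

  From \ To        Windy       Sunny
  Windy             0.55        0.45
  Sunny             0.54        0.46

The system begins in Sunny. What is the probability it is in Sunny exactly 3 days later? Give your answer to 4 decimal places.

Propagate the distribution vector 3 days from Sunny.
After 0 days: (0.0000, 1.0000)
After 1 day: (0.5400, 0.4600)
After 2 days: (0.5454, 0.4546)
After 3 days: (0.5455, 0.4545)
P(in Sunny after 3 days) = 0.4545

0.4545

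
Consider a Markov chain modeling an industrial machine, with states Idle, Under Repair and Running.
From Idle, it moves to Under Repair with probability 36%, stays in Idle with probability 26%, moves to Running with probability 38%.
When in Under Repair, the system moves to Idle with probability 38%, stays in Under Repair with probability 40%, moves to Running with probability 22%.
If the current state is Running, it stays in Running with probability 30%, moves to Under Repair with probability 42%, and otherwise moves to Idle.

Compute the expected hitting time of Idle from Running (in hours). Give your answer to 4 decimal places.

3.1136

Let t(s) be the expected number of hours to first reach Idle from state s, with t(Idle) = 0. Conditioning on the first hour:
t(Under Repair) = 1 + 0.4·t(Under Repair) + 0.22·t(Running)
t(Running) = 1 + 0.42·t(Under Repair) + 0.3·t(Running)
Solving: t(Under Repair) = 2.8083, t(Running) = 3.1136.
Expected hours from Running to Idle: 3.1136.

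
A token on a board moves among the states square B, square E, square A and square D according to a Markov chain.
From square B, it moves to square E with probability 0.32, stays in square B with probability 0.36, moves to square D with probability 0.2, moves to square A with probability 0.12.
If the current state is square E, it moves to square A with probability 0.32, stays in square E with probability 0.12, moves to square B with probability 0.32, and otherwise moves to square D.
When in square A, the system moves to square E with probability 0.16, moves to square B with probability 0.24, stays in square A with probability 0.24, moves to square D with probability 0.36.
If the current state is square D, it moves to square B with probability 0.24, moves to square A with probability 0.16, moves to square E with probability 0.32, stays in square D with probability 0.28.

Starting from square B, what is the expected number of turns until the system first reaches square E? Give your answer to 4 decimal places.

3.3737

Let t(s) be the expected number of turns to first reach square E from state s, with t(square E) = 0. Conditioning on the first turn:
t(square B) = 1 + 0.36·t(square B) + 0.12·t(square A) + 0.2·t(square D)
t(square A) = 1 + 0.24·t(square B) + 0.24·t(square A) + 0.36·t(square D)
t(square D) = 1 + 0.24·t(square B) + 0.16·t(square A) + 0.28·t(square D)
Solving: t(square B) = 3.3737, t(square A) = 3.9919, t(square D) = 3.4005.
Expected turns from square B to square E: 3.3737.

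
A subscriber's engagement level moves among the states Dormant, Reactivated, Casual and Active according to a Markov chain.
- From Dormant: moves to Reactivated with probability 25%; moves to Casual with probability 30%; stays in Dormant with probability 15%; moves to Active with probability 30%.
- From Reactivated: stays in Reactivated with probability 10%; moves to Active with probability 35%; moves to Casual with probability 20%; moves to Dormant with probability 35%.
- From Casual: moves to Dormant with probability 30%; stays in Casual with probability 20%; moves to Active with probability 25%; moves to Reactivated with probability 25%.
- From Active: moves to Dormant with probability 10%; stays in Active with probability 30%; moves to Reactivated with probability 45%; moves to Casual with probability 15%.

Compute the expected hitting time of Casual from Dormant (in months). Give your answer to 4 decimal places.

Let t(s) be the expected number of months to first reach Casual from state s, with t(Casual) = 0. Conditioning on the first month:
t(Dormant) = 1 + 0.15·t(Dormant) + 0.25·t(Reactivated) + 0.3·t(Active)
t(Reactivated) = 1 + 0.35·t(Dormant) + 0.1·t(Reactivated) + 0.35·t(Active)
t(Active) = 1 + 0.1·t(Dormant) + 0.45·t(Reactivated) + 0.3·t(Active)
Solving: t(Dormant) = 4.4293, t(Reactivated) = 4.8470, t(Active) = 5.1773.
Expected months from Dormant to Casual: 4.4293.

4.4293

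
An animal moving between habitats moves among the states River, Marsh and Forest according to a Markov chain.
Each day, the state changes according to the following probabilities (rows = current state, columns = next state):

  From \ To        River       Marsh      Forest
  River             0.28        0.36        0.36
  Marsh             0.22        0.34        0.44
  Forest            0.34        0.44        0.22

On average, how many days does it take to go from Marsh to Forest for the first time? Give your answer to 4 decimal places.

2.3737

Let t(s) be the expected number of days to first reach Forest from state s, with t(Forest) = 0. Conditioning on the first day:
t(River) = 1 + 0.28·t(River) + 0.36·t(Marsh)
t(Marsh) = 1 + 0.22·t(River) + 0.34·t(Marsh)
Solving: t(River) = 2.5758, t(Marsh) = 2.3737.
Expected days from Marsh to Forest: 2.3737.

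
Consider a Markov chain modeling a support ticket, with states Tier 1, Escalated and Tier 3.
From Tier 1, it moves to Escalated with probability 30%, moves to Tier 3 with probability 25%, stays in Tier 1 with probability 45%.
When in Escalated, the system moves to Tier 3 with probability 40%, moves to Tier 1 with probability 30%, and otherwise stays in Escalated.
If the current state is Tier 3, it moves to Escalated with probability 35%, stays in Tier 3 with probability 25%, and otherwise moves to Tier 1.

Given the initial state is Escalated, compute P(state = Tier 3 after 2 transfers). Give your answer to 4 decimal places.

Sum over the intermediate state after 1 transfer:
P = P(Escalated→Tier 1)·P(Tier 1→Tier 3) + P(Escalated→Escalated)·P(Escalated→Tier 3) + P(Escalated→Tier 3)·P(Tier 3→Tier 3)
  = 0.3×0.25 + 0.3×0.4 + 0.4×0.25
  = 0.0750 + 0.1200 + 0.1000 = 0.2950

0.2950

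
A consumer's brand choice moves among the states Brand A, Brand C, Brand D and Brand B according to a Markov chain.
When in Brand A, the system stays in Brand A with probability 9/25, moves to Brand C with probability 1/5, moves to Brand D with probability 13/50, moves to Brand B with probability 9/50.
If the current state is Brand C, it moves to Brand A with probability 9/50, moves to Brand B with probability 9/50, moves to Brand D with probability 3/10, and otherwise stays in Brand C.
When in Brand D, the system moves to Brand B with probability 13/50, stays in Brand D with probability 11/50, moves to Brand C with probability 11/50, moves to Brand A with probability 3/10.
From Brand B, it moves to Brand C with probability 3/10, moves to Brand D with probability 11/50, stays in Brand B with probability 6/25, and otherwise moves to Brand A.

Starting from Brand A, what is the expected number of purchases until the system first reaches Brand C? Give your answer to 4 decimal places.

4.4239

Let t(s) be the expected number of purchases to first reach Brand C from state s, with t(Brand C) = 0. Conditioning on the first purchase:
t(Brand A) = 1 + 0.36·t(Brand A) + 0.26·t(Brand D) + 0.18·t(Brand B)
t(Brand D) = 1 + 0.3·t(Brand A) + 0.22·t(Brand D) + 0.26·t(Brand B)
t(Brand B) = 1 + 0.24·t(Brand A) + 0.22·t(Brand D) + 0.24·t(Brand B)
Solving: t(Brand A) = 4.4239, t(Brand D) = 4.3030, t(Brand B) = 3.9584.
Expected purchases from Brand A to Brand C: 4.4239.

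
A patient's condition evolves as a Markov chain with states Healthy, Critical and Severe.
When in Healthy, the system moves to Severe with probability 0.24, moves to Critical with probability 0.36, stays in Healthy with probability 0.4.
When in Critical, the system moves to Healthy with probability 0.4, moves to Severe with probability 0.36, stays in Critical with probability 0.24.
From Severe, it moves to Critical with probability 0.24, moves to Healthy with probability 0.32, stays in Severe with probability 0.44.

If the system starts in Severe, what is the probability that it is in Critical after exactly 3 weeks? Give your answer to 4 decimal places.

0.2838

Propagate the distribution vector 3 weeks from Severe.
After 0 weeks: (0.0000, 0.0000, 1.0000)
After 1 week: (0.3200, 0.2400, 0.4400)
After 2 weeks: (0.3648, 0.2784, 0.3568)
After 3 weeks: (0.3715, 0.2838, 0.3448)
P(in Critical after 3 weeks) = 0.2838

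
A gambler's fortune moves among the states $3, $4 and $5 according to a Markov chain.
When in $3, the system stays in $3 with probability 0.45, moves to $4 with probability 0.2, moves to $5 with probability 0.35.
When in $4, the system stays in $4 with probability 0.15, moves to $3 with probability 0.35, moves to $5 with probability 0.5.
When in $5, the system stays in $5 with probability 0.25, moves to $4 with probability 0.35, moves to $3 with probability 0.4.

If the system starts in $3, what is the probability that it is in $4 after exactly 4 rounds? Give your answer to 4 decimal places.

0.2408

Propagate the distribution vector 4 rounds from $3.
After 0 rounds: (1.0000, 0.0000, 0.0000)
After 1 round: (0.4500, 0.2000, 0.3500)
After 2 rounds: (0.4125, 0.2425, 0.3450)
After 3 rounds: (0.4085, 0.2396, 0.3519)
After 4 rounds: (0.4084, 0.2408, 0.3508)
P(in $4 after 4 rounds) = 0.2408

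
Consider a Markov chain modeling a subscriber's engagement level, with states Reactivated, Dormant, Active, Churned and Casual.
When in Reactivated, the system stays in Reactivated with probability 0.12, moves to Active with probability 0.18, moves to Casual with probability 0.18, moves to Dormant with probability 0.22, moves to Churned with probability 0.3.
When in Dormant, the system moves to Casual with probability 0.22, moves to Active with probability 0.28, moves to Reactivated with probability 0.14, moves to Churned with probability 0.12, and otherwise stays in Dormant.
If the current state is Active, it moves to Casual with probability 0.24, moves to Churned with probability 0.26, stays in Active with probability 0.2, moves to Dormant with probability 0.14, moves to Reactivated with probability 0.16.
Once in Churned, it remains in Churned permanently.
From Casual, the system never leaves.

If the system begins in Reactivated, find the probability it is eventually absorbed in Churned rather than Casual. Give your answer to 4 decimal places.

0.5591

Let h(s) be the probability of absorption at Churned starting from transient state s. Then h(Churned) = 1 and h(Casual) = 0. By first-step analysis:
h(Reactivated) = 0.12·h(Reactivated) + 0.22·h(Dormant) + 0.18·h(Active) + 0.3·1 + 0.18·0
h(Dormant) = 0.14·h(Reactivated) + 0.24·h(Dormant) + 0.28·h(Active) + 0.12·1 + 0.22·0
h(Active) = 0.16·h(Reactivated) + 0.14·h(Dormant) + 0.2·h(Active) + 0.26·1 + 0.24·0
Solving: h(Reactivated) = 0.5591, h(Dormant) = 0.4509, h(Active) = 0.5157.
Starting from Reactivated, the probability is 0.5591.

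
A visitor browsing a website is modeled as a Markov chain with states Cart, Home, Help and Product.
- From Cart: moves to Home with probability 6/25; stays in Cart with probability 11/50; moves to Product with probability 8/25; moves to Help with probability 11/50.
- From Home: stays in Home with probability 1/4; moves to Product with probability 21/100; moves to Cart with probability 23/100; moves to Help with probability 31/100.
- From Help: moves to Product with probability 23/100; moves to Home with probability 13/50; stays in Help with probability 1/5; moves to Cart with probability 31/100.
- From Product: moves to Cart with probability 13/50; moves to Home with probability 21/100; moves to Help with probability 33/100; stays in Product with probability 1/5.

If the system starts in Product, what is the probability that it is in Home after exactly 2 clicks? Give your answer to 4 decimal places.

Propagate the distribution vector 2 clicks from Product.
After 0 clicks: (0.0000, 0.0000, 0.0000, 1.0000)
After 1 click: (0.2600, 0.2100, 0.3300, 0.2000)
After 2 clicks: (0.2598, 0.2427, 0.2543, 0.2432)
P(in Home after 2 clicks) = 0.2427

0.2427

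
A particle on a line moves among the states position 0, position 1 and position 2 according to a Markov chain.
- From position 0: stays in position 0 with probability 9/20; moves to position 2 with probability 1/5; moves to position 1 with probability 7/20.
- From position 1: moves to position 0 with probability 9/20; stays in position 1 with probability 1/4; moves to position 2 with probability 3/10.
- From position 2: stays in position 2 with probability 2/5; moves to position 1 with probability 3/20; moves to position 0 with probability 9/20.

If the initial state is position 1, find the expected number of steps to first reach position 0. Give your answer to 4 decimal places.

Let t(s) be the expected number of steps to first reach position 0 from state s, with t(position 0) = 0. Conditioning on the first step:
t(position 1) = 1 + 0.25·t(position 1) + 0.3·t(position 2)
t(position 2) = 1 + 0.15·t(position 1) + 0.4·t(position 2)
Solving: t(position 1) = 2.2222, t(position 2) = 2.2222.
Expected steps from position 1 to position 0: 2.2222.

2.2222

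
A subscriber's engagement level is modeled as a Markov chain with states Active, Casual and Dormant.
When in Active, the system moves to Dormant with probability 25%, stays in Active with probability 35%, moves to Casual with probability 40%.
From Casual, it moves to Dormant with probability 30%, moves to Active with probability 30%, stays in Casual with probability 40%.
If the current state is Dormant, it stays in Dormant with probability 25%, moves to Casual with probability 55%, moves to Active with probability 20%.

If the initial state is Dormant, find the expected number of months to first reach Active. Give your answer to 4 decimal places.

Let t(s) be the expected number of months to first reach Active from state s, with t(Active) = 0. Conditioning on the first month:
t(Casual) = 1 + 0.4·t(Casual) + 0.3·t(Dormant)
t(Dormant) = 1 + 0.55·t(Casual) + 0.25·t(Dormant)
Solving: t(Casual) = 3.6842, t(Dormant) = 4.0351.
Expected months from Dormant to Active: 4.0351.

4.0351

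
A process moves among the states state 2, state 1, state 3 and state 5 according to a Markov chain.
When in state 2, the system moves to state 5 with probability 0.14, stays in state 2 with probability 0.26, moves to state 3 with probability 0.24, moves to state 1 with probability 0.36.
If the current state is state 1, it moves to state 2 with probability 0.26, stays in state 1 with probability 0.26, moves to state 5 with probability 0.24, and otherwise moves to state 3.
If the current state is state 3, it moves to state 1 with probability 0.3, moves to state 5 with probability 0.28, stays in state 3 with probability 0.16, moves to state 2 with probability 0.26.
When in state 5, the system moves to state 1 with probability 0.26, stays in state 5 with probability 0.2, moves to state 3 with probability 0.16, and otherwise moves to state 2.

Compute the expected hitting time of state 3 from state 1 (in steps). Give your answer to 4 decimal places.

4.4697

Let t(s) be the expected number of steps to first reach state 3 from state s, with t(state 3) = 0. Conditioning on the first step:
t(state 2) = 1 + 0.26·t(state 2) + 0.36·t(state 1) + 0.14·t(state 5)
t(state 1) = 1 + 0.26·t(state 2) + 0.26·t(state 1) + 0.24·t(state 5)
t(state 5) = 1 + 0.38·t(state 2) + 0.26·t(state 1) + 0.2·t(state 5)
Solving: t(state 2) = 4.4358, t(state 1) = 4.4697, t(state 5) = 4.8097.
Expected steps from state 1 to state 3: 4.4697.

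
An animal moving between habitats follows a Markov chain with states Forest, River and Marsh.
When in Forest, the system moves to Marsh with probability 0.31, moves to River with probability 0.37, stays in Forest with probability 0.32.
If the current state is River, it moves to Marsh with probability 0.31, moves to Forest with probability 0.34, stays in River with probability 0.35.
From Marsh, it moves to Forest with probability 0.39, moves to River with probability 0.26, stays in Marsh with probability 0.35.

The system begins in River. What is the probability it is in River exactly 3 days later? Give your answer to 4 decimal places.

0.3280

Propagate the distribution vector 3 days from River.
After 0 days: (0.0000, 1.0000, 0.0000)
After 1 day: (0.3400, 0.3500, 0.3100)
After 2 days: (0.3487, 0.3289, 0.3224)
After 3 days: (0.3491, 0.3280, 0.3229)
P(in River after 3 days) = 0.3280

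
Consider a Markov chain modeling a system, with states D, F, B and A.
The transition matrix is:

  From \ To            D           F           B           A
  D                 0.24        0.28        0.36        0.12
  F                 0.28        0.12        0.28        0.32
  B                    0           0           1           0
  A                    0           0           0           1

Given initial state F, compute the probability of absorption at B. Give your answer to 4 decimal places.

Let h(s) be the probability of absorption at B starting from transient state s. Then h(B) = 1 and h(A) = 0. By first-step analysis:
h(D) = 0.24·h(D) + 0.28·h(F) + 0.36·1 + 0.12·0
h(F) = 0.28·h(D) + 0.12·h(F) + 0.28·1 + 0.32·0
Solving: h(D) = 0.6694, h(F) = 0.5312.
Starting from F, the probability is 0.5312.

0.5312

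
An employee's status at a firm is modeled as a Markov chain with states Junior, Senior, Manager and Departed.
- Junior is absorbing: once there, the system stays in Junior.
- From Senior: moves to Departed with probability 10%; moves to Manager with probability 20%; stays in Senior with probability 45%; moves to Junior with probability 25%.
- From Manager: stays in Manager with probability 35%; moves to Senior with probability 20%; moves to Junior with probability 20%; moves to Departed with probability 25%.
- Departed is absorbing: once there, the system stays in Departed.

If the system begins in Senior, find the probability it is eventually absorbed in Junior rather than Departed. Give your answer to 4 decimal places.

Let h(s) be the probability of absorption at Junior starting from transient state s. Then h(Junior) = 1 and h(Departed) = 0. By first-step analysis:
h(Senior) = 0.25·1 + 0.45·h(Senior) + 0.2·h(Manager) + 0.1·0
h(Manager) = 0.2·1 + 0.2·h(Senior) + 0.35·h(Manager) + 0.25·0
Solving: h(Senior) = 0.6378, h(Manager) = 0.5039.
Starting from Senior, the probability is 0.6378.

0.6378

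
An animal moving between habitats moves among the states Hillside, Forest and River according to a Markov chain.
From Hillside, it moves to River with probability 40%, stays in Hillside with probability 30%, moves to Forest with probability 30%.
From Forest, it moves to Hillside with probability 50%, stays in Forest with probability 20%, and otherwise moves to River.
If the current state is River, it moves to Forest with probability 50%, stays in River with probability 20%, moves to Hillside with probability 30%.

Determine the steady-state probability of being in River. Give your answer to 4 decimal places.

0.3060

Let the stationary distribution be π with π = πP and π_1 + π_2 + π_3 = 1.
π_1 = 0.3·π_1 + 0.5·π_2 + 0.3·π_3
π_2 = 0.3·π_1 + 0.2·π_2 + 0.5·π_3
Solving with the normalization constraint gives π = (0.3657, 0.3284, 0.3060).
So the stationary probability of River is 0.3060.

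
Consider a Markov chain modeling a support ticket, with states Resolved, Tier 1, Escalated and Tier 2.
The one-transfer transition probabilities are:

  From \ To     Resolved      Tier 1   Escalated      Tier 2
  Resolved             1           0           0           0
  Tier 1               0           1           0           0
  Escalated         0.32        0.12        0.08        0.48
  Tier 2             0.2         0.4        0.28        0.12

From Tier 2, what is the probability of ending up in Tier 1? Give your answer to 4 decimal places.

0.5948

Let h(s) be the probability of absorption at Tier 1 starting from transient state s. Then h(Tier 1) = 1 and h(Resolved) = 0. By first-step analysis:
h(Escalated) = 0.32·0 + 0.12·1 + 0.08·h(Escalated) + 0.48·h(Tier 2)
h(Tier 2) = 0.2·0 + 0.4·1 + 0.28·h(Escalated) + 0.12·h(Tier 2)
Solving: h(Escalated) = 0.4408, h(Tier 2) = 0.5948.
Starting from Tier 2, the probability is 0.5948.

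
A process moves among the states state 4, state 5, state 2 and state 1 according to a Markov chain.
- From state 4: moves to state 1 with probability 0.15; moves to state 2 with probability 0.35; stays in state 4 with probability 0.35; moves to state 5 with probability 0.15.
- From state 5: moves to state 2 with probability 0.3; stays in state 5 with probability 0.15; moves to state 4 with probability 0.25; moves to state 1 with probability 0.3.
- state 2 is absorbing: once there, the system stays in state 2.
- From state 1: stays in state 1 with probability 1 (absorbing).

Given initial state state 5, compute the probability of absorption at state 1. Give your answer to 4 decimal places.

0.4515

Let h(s) be the probability of absorption at state 1 starting from transient state s. Then h(state 1) = 1 and h(state 2) = 0. By first-step analysis:
h(state 4) = 0.35·h(state 4) + 0.15·h(state 5) + 0.35·0 + 0.15·1
h(state 5) = 0.25·h(state 4) + 0.15·h(state 5) + 0.3·0 + 0.3·1
Solving: h(state 4) = 0.3350, h(state 5) = 0.4515.
Starting from state 5, the probability is 0.4515.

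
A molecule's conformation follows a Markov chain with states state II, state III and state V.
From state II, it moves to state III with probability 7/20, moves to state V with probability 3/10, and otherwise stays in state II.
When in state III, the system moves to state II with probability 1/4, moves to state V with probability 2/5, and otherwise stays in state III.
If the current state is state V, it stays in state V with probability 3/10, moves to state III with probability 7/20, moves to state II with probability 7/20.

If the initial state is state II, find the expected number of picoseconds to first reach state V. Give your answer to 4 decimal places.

Let t(s) be the expected number of picoseconds to first reach state V from state s, with t(state V) = 0. Conditioning on the first picosecond:
t(state II) = 1 + 0.35·t(state II) + 0.35·t(state III)
t(state III) = 1 + 0.25·t(state II) + 0.35·t(state III)
Solving: t(state II) = 2.9851, t(state III) = 2.6866.
Expected picoseconds from state II to state V: 2.9851.

2.9851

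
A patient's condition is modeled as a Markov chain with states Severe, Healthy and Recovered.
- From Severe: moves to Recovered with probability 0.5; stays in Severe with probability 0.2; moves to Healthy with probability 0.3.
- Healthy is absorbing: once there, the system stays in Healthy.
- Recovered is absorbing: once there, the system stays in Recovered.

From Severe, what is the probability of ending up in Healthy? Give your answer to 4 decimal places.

Let h(s) be the probability of absorption at Healthy starting from transient state s. Then h(Healthy) = 1 and h(Recovered) = 0. By first-step analysis:
h(Severe) = 0.2·h(Severe) + 0.3·1 + 0.5·0
Solving: h(Severe) = 0.3750.
Starting from Severe, the probability is 0.3750.

0.3750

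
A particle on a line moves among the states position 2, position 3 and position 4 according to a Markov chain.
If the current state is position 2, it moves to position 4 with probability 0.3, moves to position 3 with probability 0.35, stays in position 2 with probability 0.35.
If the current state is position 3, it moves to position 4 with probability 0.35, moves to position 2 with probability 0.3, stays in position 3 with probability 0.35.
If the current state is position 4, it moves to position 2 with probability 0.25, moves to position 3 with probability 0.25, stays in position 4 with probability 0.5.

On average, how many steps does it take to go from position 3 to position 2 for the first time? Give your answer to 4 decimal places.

Let t(s) be the expected number of steps to first reach position 2 from state s, with t(position 2) = 0. Conditioning on the first step:
t(position 3) = 1 + 0.35·t(position 3) + 0.35·t(position 4)
t(position 4) = 1 + 0.25·t(position 3) + 0.5·t(position 4)
Solving: t(position 3) = 3.5789, t(position 4) = 3.7895.
Expected steps from position 3 to position 2: 3.5789.

3.5789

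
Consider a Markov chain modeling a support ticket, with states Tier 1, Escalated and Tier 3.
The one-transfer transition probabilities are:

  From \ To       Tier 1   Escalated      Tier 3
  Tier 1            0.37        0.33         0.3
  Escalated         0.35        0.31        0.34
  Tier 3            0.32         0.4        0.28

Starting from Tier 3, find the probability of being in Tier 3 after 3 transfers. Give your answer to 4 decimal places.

Propagate the distribution vector 3 transfers from Tier 3.
After 0 transfers: (0.0000, 0.0000, 1.0000)
After 1 transfer: (0.3200, 0.4000, 0.2800)
After 2 transfers: (0.3480, 0.3416, 0.3104)
After 3 transfers: (0.3476, 0.3449, 0.3075)
P(in Tier 3 after 3 transfers) = 0.3075

0.3075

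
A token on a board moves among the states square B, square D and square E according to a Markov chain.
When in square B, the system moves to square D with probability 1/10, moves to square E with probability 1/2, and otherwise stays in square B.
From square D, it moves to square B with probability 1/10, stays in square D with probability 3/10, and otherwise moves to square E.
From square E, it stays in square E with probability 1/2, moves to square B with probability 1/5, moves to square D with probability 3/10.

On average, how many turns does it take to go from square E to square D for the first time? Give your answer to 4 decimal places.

Let t(s) be the expected number of turns to first reach square D from state s, with t(square D) = 0. Conditioning on the first turn:
t(square B) = 1 + 0.4·t(square B) + 0.5·t(square E)
t(square E) = 1 + 0.2·t(square B) + 0.5·t(square E)
Solving: t(square B) = 5.0000, t(square E) = 4.0000.
Expected turns from square E to square D: 4.0000.

4.0000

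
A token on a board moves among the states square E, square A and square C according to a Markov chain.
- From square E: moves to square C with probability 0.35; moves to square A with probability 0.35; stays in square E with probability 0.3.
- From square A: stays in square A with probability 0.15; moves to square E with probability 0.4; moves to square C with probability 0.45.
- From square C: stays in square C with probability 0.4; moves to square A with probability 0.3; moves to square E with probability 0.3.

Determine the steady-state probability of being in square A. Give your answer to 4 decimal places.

Let the stationary distribution be π with π = πP and π_1 + π_2 + π_3 = 1.
π_1 = 0.3·π_1 + 0.4·π_2 + 0.3·π_3
π_2 = 0.35·π_1 + 0.15·π_2 + 0.3·π_3
Solving with the normalization constraint gives π = (0.3275, 0.2751, 0.3974).
So the stationary probability of square A is 0.2751.

0.2751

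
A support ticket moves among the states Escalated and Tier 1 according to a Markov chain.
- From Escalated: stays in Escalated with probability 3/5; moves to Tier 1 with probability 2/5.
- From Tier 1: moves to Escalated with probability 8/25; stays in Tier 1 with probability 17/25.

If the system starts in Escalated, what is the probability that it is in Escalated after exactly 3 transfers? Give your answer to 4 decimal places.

0.4566

Propagate the distribution vector 3 transfers from Escalated.
After 0 transfers: (1.0000, 0.0000)
After 1 transfer: (0.6000, 0.4000)
After 2 transfers: (0.4880, 0.5120)
After 3 transfers: (0.4566, 0.5434)
P(in Escalated after 3 transfers) = 0.4566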